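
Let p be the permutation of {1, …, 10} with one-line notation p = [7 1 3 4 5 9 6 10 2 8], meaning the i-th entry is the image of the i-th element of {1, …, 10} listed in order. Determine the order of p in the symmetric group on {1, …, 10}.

10

The disjoint-cycle form of p has cycle lengths 5, 2, 1, 1, 1.
The order is lcm(5, 2) = 10.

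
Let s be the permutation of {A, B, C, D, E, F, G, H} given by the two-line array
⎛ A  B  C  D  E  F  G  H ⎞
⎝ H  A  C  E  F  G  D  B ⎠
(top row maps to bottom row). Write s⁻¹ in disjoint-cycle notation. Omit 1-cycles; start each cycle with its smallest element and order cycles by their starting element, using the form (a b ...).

(A B H)(D G F E)

The cycle decomposition of s is (A H B)(D E F G).
Reversing each cycle (and rotating so the smallest element leads) gives s⁻¹ = (A B H)(D G F E).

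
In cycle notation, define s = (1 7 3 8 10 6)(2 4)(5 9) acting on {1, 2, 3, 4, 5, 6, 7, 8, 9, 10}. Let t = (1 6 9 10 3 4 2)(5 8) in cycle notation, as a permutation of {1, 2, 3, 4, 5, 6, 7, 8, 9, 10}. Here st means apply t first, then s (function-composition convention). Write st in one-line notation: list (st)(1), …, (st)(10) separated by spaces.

Chase each element through t then s: 1 → 6 → 1; 2 → 1 → 7; 3 → 4 → 2; 4 → 2 → 4; 5 → 8 → 10; 6 → 9 → 5; 7 → 7 → 3; 8 → 5 → 9; 9 → 10 → 6; 10 → 3 → 8.
So st in one-line form is 1 7 2 4 10 5 3 9 6 8.

1 7 2 4 10 5 3 9 6 8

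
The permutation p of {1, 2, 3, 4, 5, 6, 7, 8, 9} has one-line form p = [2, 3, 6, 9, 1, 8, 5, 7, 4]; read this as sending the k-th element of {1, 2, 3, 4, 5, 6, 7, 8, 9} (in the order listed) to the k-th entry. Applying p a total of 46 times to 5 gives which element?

Tracing 5 → 1 → … returns to 5 after 7 steps, so 5 lies in a 7-cycle (1 2 3 6 8 7 5).
On a 7-cycle, p^7 is the identity, so p^46 = p^4 there (46 ≡ 4 mod 7).
Advancing 4 steps from 5: 5 → 1 → 2 → 3 → 6.

6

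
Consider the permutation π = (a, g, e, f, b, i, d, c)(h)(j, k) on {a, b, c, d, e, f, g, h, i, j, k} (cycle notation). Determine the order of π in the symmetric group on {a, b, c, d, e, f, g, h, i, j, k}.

The disjoint cycles have lengths 8, 2, 1.
The order of π is the least common multiple of its cycle lengths: lcm(8, 2) = 8.

8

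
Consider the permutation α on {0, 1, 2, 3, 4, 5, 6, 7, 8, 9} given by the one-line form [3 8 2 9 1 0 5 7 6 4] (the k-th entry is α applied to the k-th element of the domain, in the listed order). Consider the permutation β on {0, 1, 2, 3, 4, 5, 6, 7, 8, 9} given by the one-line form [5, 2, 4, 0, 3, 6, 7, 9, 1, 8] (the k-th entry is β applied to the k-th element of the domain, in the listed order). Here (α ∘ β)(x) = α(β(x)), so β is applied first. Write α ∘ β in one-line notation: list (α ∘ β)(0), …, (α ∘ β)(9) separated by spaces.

Chase each element through β then α: 0 → 5 → 0; 1 → 2 → 2; 2 → 4 → 1; 3 → 0 → 3; 4 → 3 → 9; 5 → 6 → 5; 6 → 7 → 7; 7 → 9 → 4; 8 → 1 → 8; 9 → 8 → 6.
So α ∘ β in one-line form is 0 2 1 3 9 5 7 4 8 6.

0 2 1 3 9 5 7 4 8 6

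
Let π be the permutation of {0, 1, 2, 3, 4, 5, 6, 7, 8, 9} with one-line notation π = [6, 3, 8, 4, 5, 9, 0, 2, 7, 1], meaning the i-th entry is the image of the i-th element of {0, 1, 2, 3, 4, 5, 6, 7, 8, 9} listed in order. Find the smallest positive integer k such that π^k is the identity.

30

Writing π as disjoint cycles, the cycle lengths are 5, 3, 2.
Since disjoint cycles commute, ord(π) = lcm(5, 3, 2) = 30.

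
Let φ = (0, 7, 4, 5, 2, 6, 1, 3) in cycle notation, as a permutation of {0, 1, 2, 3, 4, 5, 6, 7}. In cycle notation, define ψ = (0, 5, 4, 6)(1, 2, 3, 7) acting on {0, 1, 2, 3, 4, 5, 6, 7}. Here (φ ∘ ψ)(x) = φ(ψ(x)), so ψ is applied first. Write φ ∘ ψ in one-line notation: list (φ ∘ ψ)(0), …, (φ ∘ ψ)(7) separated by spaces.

2 6 0 4 1 5 7 3

(φ ∘ ψ)(x) = φ(ψ(x)). Computing each image: φ(ψ(0)) = φ(5) = 2, φ(ψ(1)) = φ(2) = 6, φ(ψ(2)) = φ(3) = 0, φ(ψ(3)) = φ(7) = 4, φ(ψ(4)) = φ(6) = 1, φ(ψ(5)) = φ(4) = 5, φ(ψ(6)) = φ(0) = 7, φ(ψ(7)) = φ(1) = 3.
Hence φ ∘ ψ = [2 6 0 4 1 5 7 3].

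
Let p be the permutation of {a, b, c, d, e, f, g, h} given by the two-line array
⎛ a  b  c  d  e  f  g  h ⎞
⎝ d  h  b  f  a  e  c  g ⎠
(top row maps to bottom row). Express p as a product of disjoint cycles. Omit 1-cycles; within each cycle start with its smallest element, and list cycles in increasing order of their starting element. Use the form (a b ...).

(a d f e)(b h g c)

Start at a and follow images: a → d → f → e → a, giving the cycle (a d f e).
Continuing from each remaining unvisited element yields (a d f e)(b h g c).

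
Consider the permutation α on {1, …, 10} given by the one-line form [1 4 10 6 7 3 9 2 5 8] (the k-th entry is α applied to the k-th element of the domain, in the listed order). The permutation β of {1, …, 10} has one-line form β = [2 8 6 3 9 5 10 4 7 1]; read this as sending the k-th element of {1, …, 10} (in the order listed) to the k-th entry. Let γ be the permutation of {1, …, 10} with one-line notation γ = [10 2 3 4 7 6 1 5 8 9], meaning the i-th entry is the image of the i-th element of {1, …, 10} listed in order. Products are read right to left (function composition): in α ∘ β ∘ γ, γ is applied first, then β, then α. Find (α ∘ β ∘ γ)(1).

Chase 1: γ(1) = 10; β(10) = 1; α(1) = 1. Hence (α ∘ β ∘ γ)(1) = 1.

1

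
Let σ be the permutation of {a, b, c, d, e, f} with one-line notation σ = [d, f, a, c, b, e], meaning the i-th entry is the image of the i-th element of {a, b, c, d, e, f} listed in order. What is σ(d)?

d is element number 4 of the domain, and entry number 4 of the one-line form is c, so σ(d) = c.

c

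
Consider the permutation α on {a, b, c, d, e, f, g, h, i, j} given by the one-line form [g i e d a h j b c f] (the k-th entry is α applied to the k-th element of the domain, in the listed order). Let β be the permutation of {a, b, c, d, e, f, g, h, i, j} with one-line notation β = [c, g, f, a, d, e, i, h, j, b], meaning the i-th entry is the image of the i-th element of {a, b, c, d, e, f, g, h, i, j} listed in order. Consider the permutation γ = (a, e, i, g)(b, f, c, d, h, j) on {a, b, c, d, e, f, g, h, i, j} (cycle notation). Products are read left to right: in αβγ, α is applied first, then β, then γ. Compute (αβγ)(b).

Apply the permutations in order: α(b) = i, then β(i) = j, then γ(j) = b. So (αβγ)(b) = b.

b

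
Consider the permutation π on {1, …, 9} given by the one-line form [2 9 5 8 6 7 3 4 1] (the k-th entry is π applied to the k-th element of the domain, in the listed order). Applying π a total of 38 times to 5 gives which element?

Tracing 5 → 6 → … returns to 5 after 4 steps, so 5 lies in a 4-cycle (3 5 6 7).
Powers repeat with period 4 on this cycle, and 38 mod 4 = 2, so π^38(5) = π^2(5).
Advancing 2 steps from 5: 5 → 6 → 7.

7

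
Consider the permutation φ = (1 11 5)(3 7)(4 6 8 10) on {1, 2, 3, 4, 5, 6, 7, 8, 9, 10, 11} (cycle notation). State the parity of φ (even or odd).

The cycle lengths are 4, 3, 2, 1, 1.
A cycle of length ℓ contributes ℓ−1 transpositions, so φ is a product of 3 + 2 + 1 = 6 transpositions — even.

even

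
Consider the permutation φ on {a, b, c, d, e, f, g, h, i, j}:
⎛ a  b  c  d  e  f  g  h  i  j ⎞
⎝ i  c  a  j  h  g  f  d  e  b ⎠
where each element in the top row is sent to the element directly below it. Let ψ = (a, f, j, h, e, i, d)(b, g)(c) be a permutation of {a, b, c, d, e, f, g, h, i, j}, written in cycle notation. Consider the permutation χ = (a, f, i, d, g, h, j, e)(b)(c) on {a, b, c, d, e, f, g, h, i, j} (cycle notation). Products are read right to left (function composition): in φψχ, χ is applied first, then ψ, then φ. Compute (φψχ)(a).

(φψχ)(a) = φ(ψ(χ(a))). χ(a) = f, then ψ(f) = j, then φ(j) = b, so the result is b.

b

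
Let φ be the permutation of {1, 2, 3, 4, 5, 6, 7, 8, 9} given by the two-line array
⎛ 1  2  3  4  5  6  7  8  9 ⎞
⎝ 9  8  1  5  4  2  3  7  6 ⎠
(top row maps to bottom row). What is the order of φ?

Decomposing into disjoint cycles gives cycle lengths 7, 2.
The order of φ is the least common multiple of its cycle lengths: lcm(7, 2) = 14.

14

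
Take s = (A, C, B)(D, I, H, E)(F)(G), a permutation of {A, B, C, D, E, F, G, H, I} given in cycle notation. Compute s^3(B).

B

B lies in the 3-cycle (A, C, B).
On a 3-cycle, s^3 is the identity, so s^3 = s^0 there (3 ≡ 0 mod 3).
So s^3(B) = B.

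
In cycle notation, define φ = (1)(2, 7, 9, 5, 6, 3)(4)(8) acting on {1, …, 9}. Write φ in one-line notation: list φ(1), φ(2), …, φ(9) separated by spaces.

Reading each image from the cycles: 1↦1, 2↦7, 3↦2, 4↦4, 5↦6, 6↦3, 7↦9, 8↦8, 9↦5.
Listing these in domain order gives 1 7 2 4 6 3 9 8 5.

1 7 2 4 6 3 9 8 5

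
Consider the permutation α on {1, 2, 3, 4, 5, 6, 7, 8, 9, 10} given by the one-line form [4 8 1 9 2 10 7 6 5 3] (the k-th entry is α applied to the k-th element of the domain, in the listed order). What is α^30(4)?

2

Tracing 4 → 9 → … returns to 4 after 9 steps, so 4 lies in a 9-cycle (1 4 9 5 2 8 6 10 3).
On a 9-cycle, α^9 is the identity, so α^30 = α^3 there (30 ≡ 3 mod 9).
Advancing 3 steps from 4: 4 → 9 → 5 → 2.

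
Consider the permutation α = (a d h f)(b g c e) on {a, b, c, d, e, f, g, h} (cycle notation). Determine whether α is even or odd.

even

The cycle lengths are 4, 4.
A cycle is odd iff its length is even; α has 2 even-length cycles, so sgn(α) = (−1)^2 and α is even.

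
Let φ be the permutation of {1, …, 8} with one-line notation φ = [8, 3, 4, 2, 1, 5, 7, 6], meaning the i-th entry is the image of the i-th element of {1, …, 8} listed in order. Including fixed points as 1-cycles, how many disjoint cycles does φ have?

The cycle decomposition is (1, 8, 6, 5)(2, 3, 4)(7), which has 3 cycles (counting 1-cycles).

3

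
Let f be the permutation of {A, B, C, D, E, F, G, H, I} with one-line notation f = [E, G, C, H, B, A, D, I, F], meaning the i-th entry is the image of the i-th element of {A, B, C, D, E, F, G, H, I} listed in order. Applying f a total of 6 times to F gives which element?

Tracing F → A → … returns to F after 8 steps, so F lies in an 8-cycle (A E B G D H I F).
Advancing 6 steps from F: F → A → E → B → G → D → H.

H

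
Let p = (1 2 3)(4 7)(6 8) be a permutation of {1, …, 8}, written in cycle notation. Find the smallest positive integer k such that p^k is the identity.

The cycle type of p is (3, 2, 2, 1).
Since disjoint cycles commute, ord(p) = lcm(3, 2, 2) = 6.

6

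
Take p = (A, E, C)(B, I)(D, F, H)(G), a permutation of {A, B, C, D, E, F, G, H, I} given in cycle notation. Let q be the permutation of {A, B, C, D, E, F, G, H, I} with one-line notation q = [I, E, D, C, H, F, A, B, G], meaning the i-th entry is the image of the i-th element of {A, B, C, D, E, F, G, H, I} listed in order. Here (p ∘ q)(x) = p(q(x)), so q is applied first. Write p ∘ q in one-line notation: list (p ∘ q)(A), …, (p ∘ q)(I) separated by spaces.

B C F A D H E I G

(p ∘ q)(x) = p(q(x)). Computing each image: p(q(A)) = p(I) = B, p(q(B)) = p(E) = C, p(q(C)) = p(D) = F, p(q(D)) = p(C) = A, p(q(E)) = p(H) = D, p(q(F)) = p(F) = H, p(q(G)) = p(A) = E, p(q(H)) = p(B) = I, p(q(I)) = p(G) = G.
Hence p ∘ q = [B C F A D H E I G].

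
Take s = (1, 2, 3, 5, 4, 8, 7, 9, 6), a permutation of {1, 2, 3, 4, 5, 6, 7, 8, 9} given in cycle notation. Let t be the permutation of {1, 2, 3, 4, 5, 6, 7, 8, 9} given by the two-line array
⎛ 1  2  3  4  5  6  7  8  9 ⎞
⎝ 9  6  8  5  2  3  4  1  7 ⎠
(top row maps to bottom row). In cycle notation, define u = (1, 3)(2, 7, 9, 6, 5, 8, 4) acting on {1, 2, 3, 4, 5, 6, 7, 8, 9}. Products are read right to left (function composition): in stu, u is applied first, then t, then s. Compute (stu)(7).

Chase 7: u(7) = 9; t(9) = 7; s(7) = 9. Hence (stu)(7) = 9.

9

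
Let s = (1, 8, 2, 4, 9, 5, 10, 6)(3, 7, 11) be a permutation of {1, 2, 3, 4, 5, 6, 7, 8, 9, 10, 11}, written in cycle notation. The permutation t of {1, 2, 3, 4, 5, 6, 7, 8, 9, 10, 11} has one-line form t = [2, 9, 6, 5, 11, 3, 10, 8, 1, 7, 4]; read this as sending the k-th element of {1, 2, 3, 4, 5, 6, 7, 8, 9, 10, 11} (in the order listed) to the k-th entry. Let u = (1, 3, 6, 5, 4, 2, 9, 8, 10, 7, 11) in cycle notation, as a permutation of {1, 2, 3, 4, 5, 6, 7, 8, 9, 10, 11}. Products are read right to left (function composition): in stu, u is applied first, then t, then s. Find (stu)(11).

4

Chase 11: u(11) = 1; t(1) = 2; s(2) = 4. Hence (stu)(11) = 4.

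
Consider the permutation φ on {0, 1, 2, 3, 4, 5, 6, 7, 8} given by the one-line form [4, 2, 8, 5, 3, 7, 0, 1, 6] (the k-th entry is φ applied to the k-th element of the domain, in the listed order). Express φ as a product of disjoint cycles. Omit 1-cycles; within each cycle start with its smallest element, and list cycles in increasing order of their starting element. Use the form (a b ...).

(0 4 3 5 7 1 2 8 6)

From 0: 0 → 4 → 3 → 5 → 7 → 1 → 2 → 8 → 6 → 0, closing the cycle (0 4 3 5 7 1 2 8 6).
Continuing from each remaining unvisited element yields (0 4 3 5 7 1 2 8 6).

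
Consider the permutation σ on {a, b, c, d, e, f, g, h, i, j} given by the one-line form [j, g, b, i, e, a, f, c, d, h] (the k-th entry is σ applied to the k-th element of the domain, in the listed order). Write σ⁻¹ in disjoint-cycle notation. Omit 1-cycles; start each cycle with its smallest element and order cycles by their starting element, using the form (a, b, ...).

(a, f, g, b, c, h, j)(d, i)

First write σ in disjoint cycles: (a, j, h, c, b, g, f)(d, i).
Reversing each cycle (and rotating so the smallest element leads) gives σ⁻¹ = (a, f, g, b, c, h, j)(d, i).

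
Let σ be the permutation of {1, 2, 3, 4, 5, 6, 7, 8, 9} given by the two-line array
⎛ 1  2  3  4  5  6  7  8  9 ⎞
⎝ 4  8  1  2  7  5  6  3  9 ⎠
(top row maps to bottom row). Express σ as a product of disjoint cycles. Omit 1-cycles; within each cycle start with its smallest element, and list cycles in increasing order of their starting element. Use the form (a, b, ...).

Iterating σ from 1 gives 1 → 4 → 2 → 8 → 3 → 1; that is the 5-cycle (1, 4, 2, 8, 3).
Continuing from each remaining unvisited element yields (1, 4, 2, 8, 3)(5, 7, 6).

(1, 4, 2, 8, 3)(5, 7, 6)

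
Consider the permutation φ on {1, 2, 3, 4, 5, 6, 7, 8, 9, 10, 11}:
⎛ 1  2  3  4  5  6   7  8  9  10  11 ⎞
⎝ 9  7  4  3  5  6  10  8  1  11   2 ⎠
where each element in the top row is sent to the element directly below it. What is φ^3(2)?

Tracing 2 → 7 → … returns to 2 after 4 steps, so 2 lies in a 4-cycle (2, 7, 10, 11).
Stepping 3 places around the cycle: 2 → 7 → 10 → 11.

11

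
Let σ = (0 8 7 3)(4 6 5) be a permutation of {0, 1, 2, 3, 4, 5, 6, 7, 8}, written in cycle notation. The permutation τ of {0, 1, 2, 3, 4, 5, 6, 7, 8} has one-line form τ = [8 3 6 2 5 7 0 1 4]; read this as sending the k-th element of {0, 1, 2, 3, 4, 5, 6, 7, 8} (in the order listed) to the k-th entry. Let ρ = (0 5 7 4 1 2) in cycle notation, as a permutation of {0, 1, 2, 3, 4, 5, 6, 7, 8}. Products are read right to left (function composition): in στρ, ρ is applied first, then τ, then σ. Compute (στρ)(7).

4

Chase 7: ρ(7) = 4; τ(4) = 5; σ(5) = 4. Hence (στρ)(7) = 4.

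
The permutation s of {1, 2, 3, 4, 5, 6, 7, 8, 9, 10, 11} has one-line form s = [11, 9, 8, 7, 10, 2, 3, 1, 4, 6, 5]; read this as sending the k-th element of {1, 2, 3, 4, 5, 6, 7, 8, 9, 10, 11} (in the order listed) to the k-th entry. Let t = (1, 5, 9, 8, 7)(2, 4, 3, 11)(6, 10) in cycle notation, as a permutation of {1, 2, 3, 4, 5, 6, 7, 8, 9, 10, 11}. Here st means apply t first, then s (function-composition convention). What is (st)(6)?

6

(st)(6) = s(t(6)). t(6) = 10, then s(10) = 6. So (st)(6) = 6.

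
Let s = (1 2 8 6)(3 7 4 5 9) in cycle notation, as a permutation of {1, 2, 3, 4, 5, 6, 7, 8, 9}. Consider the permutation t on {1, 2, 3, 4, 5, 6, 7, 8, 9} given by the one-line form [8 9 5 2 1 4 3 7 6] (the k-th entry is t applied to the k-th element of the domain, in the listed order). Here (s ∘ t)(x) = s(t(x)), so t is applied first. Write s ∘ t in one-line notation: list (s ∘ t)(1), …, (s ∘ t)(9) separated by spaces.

(s ∘ t)(x) = s(t(x)). Computing each image: s(t(1)) = s(8) = 6, s(t(2)) = s(9) = 3, s(t(3)) = s(5) = 9, s(t(4)) = s(2) = 8, s(t(5)) = s(1) = 2, s(t(6)) = s(4) = 5, s(t(7)) = s(3) = 7, s(t(8)) = s(7) = 4, s(t(9)) = s(6) = 1.
Hence s ∘ t = [6 3 9 8 2 5 7 4 1].

6 3 9 8 2 5 7 4 1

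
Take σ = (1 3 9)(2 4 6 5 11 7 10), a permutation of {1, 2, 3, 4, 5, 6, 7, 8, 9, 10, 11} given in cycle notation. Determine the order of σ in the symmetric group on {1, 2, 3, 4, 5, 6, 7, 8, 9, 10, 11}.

21

The disjoint cycles have lengths 7, 3, 1.
The order is lcm(7, 3) = 21.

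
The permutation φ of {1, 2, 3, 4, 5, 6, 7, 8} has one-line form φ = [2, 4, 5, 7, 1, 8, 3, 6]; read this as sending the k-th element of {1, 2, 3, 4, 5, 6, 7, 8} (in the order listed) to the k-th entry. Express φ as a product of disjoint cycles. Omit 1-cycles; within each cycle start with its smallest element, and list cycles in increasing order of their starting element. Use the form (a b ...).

Iterating φ from 1 gives 1 → 2 → 4 → 7 → 3 → 5 → 1; that is the 6-cycle (1 2 4 7 3 5).
Continuing from each remaining unvisited element yields (1 2 4 7 3 5)(6 8).

(1 2 4 7 3 5)(6 8)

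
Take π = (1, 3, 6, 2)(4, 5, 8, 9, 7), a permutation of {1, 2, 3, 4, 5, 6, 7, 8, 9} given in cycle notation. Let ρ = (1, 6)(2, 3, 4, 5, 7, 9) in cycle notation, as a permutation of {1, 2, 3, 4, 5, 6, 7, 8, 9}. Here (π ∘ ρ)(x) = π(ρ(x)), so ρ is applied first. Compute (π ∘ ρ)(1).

2

First apply ρ: ρ(1) = 6, then π(6) = 2. Thus (π ∘ ρ)(1) = 2.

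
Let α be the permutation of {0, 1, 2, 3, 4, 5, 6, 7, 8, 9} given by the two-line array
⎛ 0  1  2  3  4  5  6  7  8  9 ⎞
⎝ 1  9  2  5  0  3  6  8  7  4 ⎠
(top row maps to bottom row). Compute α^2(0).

Tracing 0 → 1 → … returns to 0 after 4 steps, so 0 lies in a 4-cycle (0, 1, 9, 4).
Stepping 2 places around the cycle: 0 → 1 → 9.

9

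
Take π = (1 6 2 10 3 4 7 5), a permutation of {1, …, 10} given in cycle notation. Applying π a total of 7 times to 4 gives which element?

4 lies in the 8-cycle (1 6 2 10 3 4 7 5).
Stepping 7 places around the cycle: 4 → 7 → 5 → 1 → 6 → 2 → 10 → 3.

3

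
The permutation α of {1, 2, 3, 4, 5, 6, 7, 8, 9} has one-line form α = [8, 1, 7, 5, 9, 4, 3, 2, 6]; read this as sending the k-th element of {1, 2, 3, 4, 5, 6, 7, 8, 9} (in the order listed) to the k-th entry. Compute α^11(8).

Tracing 8 → 2 → … returns to 8 after 3 steps, so 8 lies in a 3-cycle (1, 8, 2).
Since the cycle has length 3, α^11 acts on it the same as α^2 (11 mod 3 = 2).
Advancing 2 steps from 8: 8 → 2 → 1.

1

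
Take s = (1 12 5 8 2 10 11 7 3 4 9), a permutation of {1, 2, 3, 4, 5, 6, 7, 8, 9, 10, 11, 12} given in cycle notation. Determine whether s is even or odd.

even

The cycle lengths are 11, 1.
A cycle is odd iff its length is even; s has 0 even-length cycles, so sgn(s) = (−1)^0 and s is even.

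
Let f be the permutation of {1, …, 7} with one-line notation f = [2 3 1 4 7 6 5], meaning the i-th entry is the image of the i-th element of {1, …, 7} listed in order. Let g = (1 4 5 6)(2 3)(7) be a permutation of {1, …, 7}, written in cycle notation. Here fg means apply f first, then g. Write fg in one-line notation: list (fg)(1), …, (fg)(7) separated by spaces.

Chase each element through f then g: 1 → 2 → 3; 2 → 3 → 2; 3 → 1 → 4; 4 → 4 → 5; 5 → 7 → 7; 6 → 6 → 1; 7 → 5 → 6.
Collecting the images, fg = [3 2 4 5 7 1 6].

3 2 4 5 7 1 6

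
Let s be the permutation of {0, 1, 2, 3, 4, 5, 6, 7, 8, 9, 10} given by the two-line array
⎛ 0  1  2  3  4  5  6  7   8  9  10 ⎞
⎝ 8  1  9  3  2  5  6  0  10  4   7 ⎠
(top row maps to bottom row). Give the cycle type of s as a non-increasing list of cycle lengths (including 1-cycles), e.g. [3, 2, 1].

The disjoint cycles are (0 8 10 7)(1)(2 9 4)(3)(5)(6), with lengths 4, 3, 1, 1, 1, 1 in non-increasing order.

[4, 3, 1, 1, 1, 1]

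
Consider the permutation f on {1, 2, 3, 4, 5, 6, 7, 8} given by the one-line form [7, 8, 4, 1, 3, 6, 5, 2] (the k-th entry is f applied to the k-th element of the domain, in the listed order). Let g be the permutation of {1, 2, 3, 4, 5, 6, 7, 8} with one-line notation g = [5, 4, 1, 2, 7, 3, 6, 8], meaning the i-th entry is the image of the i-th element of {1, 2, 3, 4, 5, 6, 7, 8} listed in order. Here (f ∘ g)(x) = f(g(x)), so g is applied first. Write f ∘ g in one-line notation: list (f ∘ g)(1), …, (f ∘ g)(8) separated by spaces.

(f ∘ g)(x) = f(g(x)). Computing each image: f(g(1)) = f(5) = 3, f(g(2)) = f(4) = 1, f(g(3)) = f(1) = 7, f(g(4)) = f(2) = 8, f(g(5)) = f(7) = 5, f(g(6)) = f(3) = 4, f(g(7)) = f(6) = 6, f(g(8)) = f(8) = 2.
Hence f ∘ g = [3 1 7 8 5 4 6 2].

3 1 7 8 5 4 6 2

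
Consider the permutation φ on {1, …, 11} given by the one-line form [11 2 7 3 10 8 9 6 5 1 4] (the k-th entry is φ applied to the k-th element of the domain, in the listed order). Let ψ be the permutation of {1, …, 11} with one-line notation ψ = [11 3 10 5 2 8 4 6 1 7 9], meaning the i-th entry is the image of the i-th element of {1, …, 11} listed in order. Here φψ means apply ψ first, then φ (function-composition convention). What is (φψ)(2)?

7

First apply ψ: ψ(2) = 3, then φ(3) = 7. Thus (φψ)(2) = 7.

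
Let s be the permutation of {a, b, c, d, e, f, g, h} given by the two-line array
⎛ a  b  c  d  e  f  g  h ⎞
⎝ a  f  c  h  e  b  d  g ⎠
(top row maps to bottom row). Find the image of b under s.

f

The entry below b in the array is f, so s(b) = f.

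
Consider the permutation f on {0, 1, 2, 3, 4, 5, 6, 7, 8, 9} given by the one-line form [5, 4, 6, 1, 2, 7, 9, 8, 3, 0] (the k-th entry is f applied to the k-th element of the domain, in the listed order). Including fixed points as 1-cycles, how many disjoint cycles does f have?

The cycle decomposition is (0, 5, 7, 8, 3, 1, 4, 2, 6, 9), which has 1 cycle (counting 1-cycles).

1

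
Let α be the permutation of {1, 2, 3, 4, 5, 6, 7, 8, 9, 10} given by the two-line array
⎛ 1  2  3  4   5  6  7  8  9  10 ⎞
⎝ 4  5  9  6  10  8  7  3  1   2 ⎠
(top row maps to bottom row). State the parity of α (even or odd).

In disjoint-cycle form the cycle lengths are 6, 3, 1.
A cycle is odd iff its length is even; α has 1 even-length cycle, so sgn(α) = (−1)^1 and α is odd.

odd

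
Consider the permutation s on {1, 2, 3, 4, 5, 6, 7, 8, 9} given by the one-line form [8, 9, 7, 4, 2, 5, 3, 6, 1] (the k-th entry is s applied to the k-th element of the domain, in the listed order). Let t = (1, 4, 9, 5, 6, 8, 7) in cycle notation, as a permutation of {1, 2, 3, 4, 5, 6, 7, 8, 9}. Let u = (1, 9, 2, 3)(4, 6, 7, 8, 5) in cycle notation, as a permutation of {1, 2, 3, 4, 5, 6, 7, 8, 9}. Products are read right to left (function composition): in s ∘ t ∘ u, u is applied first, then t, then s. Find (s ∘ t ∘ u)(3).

(s ∘ t ∘ u)(3) = s(t(u(3))). u(3) = 1, then t(1) = 4, then s(4) = 4, so the result is 4.

4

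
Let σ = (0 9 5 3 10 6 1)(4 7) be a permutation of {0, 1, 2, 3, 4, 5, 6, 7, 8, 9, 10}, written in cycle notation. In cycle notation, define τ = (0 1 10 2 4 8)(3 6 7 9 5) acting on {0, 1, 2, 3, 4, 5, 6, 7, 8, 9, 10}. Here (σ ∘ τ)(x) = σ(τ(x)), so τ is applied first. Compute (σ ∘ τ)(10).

2

τ(10) = 2, then σ(2) = 2; composing gives (σ ∘ τ)(10) = 2.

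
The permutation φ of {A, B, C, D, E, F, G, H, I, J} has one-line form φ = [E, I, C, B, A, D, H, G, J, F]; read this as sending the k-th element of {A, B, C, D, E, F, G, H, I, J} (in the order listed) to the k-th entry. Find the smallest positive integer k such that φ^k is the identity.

10

Writing φ as disjoint cycles, the cycle lengths are 5, 2, 2, 1.
The order is lcm(5, 2, 2) = 10.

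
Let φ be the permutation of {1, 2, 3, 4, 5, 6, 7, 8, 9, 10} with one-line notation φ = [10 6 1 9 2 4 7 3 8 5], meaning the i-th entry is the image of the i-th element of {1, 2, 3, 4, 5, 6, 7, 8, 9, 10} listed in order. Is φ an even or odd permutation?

In disjoint-cycle form the cycle lengths are 9, 1.
A cycle is odd iff its length is even; φ has 0 even-length cycles, so sgn(φ) = (−1)^0 and φ is even.

even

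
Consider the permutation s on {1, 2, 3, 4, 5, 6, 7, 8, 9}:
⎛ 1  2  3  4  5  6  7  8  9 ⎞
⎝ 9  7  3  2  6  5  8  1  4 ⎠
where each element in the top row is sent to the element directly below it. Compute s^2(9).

2

Tracing 9 → 4 → … returns to 9 after 6 steps, so 9 lies in a 6-cycle (1 9 4 2 7 8).
Advancing 2 steps from 9: 9 → 4 → 2.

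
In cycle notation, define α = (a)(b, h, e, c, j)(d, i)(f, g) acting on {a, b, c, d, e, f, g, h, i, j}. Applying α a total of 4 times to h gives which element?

h lies in the 5-cycle (b, h, e, c, j).
Stepping 4 places around the cycle: h → e → c → j → b.

b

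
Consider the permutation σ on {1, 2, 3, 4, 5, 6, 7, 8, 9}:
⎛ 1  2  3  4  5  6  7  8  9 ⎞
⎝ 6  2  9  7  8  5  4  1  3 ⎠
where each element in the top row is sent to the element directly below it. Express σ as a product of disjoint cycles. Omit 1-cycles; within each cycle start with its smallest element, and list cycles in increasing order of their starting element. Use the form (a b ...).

Iterating σ from 1 gives 1 → 6 → 5 → 8 → 1; that is the 4-cycle (1 6 5 8).
Repeating from the next unused element and collecting all non-trivial cycles gives (1 6 5 8)(3 9)(4 7).

(1 6 5 8)(3 9)(4 7)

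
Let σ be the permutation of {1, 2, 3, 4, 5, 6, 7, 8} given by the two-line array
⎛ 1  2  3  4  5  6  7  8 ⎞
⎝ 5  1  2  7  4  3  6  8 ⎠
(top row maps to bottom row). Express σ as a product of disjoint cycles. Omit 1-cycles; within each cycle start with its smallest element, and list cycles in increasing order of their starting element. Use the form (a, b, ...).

(1, 5, 4, 7, 6, 3, 2)

Start at 1 and follow images: 1 → 5 → 4 → 7 → 6 → 3 → 2 → 1, giving the cycle (1, 5, 4, 7, 6, 3, 2).
Continuing from each remaining unvisited element yields (1, 5, 4, 7, 6, 3, 2).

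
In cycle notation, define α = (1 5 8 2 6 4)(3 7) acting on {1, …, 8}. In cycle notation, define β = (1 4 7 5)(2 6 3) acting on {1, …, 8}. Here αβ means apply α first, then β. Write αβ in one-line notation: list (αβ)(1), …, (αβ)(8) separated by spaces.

1 3 5 4 8 7 2 6

For each element, apply α then β: 1 → 5 → 1; 2 → 6 → 3; 3 → 7 → 5; 4 → 1 → 4; 5 → 8 → 8; 6 → 4 → 7; 7 → 3 → 2; 8 → 2 → 6.
Collecting the images, αβ = [1 3 5 4 8 7 2 6].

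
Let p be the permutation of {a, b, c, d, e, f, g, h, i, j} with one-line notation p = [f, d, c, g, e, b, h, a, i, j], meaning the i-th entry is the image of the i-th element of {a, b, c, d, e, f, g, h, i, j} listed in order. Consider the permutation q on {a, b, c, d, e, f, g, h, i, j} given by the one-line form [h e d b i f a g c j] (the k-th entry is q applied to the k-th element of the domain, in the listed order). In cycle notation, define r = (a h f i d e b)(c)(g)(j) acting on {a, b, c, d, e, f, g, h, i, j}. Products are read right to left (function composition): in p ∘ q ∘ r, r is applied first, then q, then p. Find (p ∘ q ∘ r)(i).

d

Apply the permutations in order: r(i) = d, then q(d) = b, then p(b) = d. So (p ∘ q ∘ r)(i) = d.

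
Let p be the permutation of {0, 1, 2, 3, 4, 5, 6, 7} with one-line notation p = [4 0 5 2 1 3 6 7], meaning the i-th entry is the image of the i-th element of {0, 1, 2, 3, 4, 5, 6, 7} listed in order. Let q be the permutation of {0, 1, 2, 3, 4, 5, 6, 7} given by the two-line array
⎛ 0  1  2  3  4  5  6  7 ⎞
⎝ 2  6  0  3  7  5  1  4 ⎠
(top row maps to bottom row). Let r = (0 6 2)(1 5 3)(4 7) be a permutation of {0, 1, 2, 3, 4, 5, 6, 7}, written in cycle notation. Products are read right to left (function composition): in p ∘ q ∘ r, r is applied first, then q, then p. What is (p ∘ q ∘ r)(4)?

Apply the permutations in order: r(4) = 7, then q(7) = 4, then p(4) = 1. So (p ∘ q ∘ r)(4) = 1.

1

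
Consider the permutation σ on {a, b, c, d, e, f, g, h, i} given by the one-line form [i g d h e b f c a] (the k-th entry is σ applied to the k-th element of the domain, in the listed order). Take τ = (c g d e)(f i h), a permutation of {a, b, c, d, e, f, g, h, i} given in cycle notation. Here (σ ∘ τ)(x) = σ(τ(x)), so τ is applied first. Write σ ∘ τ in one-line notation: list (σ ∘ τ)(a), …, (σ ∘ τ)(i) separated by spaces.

i g f e d a h b c

(σ ∘ τ)(x) = σ(τ(x)). Computing each image: σ(τ(a)) = σ(a) = i, σ(τ(b)) = σ(b) = g, σ(τ(c)) = σ(g) = f, σ(τ(d)) = σ(e) = e, σ(τ(e)) = σ(c) = d, σ(τ(f)) = σ(i) = a, σ(τ(g)) = σ(d) = h, σ(τ(h)) = σ(f) = b, σ(τ(i)) = σ(h) = c.
Hence σ ∘ τ = [i g f e d a h b c].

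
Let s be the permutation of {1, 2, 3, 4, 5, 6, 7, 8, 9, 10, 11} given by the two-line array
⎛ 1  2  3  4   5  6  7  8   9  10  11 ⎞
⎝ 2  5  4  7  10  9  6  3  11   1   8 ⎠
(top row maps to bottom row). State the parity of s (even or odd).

In disjoint-cycle form the cycle lengths are 7, 4.
A cycle is odd iff its length is even; s has 1 even-length cycle, so sgn(s) = (−1)^1 and s is odd.

odd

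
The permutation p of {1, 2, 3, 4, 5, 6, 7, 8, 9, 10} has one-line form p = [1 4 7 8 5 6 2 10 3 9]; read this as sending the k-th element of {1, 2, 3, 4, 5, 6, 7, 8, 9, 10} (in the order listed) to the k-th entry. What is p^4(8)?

Tracing 8 → 10 → … returns to 8 after 7 steps, so 8 lies in a 7-cycle (2, 4, 8, 10, 9, 3, 7).
Advancing 4 steps from 8: 8 → 10 → 9 → 3 → 7.

7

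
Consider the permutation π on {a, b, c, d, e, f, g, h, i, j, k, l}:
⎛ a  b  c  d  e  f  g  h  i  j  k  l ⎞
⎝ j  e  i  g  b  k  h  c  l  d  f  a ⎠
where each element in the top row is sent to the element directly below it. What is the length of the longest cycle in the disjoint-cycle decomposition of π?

Decomposing into disjoint cycles gives (a j d g h c i l)(b e)(f k); the longest has length 8.

8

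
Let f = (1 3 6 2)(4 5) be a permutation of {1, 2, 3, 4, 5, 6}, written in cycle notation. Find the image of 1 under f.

3

1 appears in (1 3 6 2); the next entry (wrapping around) is 3.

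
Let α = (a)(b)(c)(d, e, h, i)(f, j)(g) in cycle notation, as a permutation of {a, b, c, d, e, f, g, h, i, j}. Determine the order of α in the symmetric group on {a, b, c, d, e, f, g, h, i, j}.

The disjoint cycles have lengths 4, 2, 1, 1, 1, 1.
Since disjoint cycles commute, ord(α) = lcm(4, 2) = 4.

4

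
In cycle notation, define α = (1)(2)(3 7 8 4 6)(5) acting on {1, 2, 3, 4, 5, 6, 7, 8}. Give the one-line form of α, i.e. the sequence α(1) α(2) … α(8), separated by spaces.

1 2 7 6 5 3 8 4

Each element maps to the next entry in its cycle (wrapping to the front): 1→1, 2→2, 3→7, 4→6, 5→5, 6→3, 7→8, 8→4.
Listing these in domain order gives 1 2 7 6 5 3 8 4.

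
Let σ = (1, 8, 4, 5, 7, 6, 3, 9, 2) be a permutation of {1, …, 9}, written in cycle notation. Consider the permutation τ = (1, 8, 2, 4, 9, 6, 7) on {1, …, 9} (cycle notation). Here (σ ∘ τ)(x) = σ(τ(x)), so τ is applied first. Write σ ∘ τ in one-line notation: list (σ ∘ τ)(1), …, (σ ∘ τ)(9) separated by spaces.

(σ ∘ τ)(x) = σ(τ(x)). Computing each image: σ(τ(1)) = σ(8) = 4, σ(τ(2)) = σ(4) = 5, σ(τ(3)) = σ(3) = 9, σ(τ(4)) = σ(9) = 2, σ(τ(5)) = σ(5) = 7, σ(τ(6)) = σ(7) = 6, σ(τ(7)) = σ(1) = 8, σ(τ(8)) = σ(2) = 1, σ(τ(9)) = σ(6) = 3.
Hence σ ∘ τ = [4 5 9 2 7 6 8 1 3].

4 5 9 2 7 6 8 1 3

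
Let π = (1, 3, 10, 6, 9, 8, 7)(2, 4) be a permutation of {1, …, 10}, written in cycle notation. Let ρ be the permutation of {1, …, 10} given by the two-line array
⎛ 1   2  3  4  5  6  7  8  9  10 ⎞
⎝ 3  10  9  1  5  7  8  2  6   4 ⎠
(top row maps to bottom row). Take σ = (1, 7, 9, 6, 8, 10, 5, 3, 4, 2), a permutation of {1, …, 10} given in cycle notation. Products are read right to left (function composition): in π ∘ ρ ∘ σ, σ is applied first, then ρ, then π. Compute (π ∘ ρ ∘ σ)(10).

(π ∘ ρ ∘ σ)(10) = π(ρ(σ(10))). σ(10) = 5, then ρ(5) = 5, then π(5) = 5, so the result is 5.

5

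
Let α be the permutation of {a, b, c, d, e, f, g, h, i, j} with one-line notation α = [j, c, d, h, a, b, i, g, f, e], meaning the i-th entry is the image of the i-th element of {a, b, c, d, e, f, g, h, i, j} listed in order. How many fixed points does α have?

No element satisfies α(x) = x, so there are 0 fixed points.

0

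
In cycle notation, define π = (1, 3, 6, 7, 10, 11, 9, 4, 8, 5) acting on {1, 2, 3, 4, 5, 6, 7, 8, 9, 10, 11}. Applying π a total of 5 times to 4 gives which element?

6

4 lies in the 10-cycle (1, 3, 6, 7, 10, 11, 9, 4, 8, 5).
Advancing 5 steps from 4: 4 → 8 → 5 → 1 → 3 → 6.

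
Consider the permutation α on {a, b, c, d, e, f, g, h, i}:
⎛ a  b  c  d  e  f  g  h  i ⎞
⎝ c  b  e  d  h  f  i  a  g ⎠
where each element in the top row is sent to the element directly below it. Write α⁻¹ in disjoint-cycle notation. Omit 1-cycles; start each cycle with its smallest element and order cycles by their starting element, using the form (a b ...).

The cycle decomposition of α is (a c e h)(g i).
The inverse reverses every cycle; in canonical form, α⁻¹ = (a h e c)(g i).

(a h e c)(g i)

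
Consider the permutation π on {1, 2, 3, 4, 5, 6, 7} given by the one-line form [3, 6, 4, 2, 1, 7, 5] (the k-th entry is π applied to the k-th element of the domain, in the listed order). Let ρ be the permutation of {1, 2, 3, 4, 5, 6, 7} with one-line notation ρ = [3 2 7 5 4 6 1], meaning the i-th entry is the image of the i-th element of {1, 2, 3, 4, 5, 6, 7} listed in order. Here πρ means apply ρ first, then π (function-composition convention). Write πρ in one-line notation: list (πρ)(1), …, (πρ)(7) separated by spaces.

For each element, apply ρ then π: 1 → 3 → 4; 2 → 2 → 6; 3 → 7 → 5; 4 → 5 → 1; 5 → 4 → 2; 6 → 6 → 7; 7 → 1 → 3.
So πρ in one-line form is 4 6 5 1 2 7 3.

4 6 5 1 2 7 3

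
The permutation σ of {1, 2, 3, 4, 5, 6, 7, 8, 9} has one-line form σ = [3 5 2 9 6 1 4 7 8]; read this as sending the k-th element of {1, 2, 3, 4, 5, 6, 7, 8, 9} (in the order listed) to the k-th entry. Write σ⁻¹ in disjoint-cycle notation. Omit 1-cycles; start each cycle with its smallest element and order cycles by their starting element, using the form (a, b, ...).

The cycle decomposition of σ is (1, 3, 2, 5, 6)(4, 9, 8, 7).
The inverse reverses every cycle; in canonical form, σ⁻¹ = (1, 6, 5, 2, 3)(4, 7, 8, 9).

(1, 6, 5, 2, 3)(4, 7, 8, 9)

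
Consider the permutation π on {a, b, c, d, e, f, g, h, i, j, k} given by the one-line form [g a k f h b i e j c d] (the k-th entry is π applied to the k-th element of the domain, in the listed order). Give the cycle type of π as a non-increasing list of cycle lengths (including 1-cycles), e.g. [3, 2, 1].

The disjoint cycles are (a, g, i, j, c, k, d, f, b)(e, h), with lengths 9, 2 in non-increasing order.

[9, 2]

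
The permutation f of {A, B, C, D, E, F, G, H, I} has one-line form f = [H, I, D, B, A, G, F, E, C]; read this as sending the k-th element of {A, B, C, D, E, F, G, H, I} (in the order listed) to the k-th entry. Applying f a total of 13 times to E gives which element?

A

Tracing E → A → … returns to E after 3 steps, so E lies in a 3-cycle (A H E).
Since the cycle has length 3, f^13 acts on it the same as f^1 (13 mod 3 = 1).
Stepping 1 place around the cycle: E → A.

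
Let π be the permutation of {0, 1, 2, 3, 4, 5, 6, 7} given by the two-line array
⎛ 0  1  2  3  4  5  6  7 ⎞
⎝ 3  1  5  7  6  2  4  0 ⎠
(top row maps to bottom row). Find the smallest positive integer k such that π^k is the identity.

Writing π as disjoint cycles, the cycle lengths are 3, 2, 2, 1.
Since disjoint cycles commute, ord(π) = lcm(3, 2, 2) = 6.

6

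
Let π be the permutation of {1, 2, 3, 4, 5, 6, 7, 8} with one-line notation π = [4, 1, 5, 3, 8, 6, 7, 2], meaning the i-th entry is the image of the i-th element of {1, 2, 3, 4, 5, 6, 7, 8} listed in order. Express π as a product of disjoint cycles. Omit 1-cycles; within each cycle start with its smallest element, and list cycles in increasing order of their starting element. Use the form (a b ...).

Start at 1 and follow images: 1 → 4 → 3 → 5 → 8 → 2 → 1, giving the cycle (1 4 3 5 8 2).
Continuing from each remaining unvisited element yields (1 4 3 5 8 2).

(1 4 3 5 8 2)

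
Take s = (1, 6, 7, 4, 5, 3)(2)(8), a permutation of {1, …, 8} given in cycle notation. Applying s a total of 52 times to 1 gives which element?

5

1 lies in the 6-cycle (1, 6, 7, 4, 5, 3).
Since the cycle has length 6, s^52 acts on it the same as s^4 (52 mod 6 = 4).
Advancing 4 steps from 1: 1 → 6 → 7 → 4 → 5.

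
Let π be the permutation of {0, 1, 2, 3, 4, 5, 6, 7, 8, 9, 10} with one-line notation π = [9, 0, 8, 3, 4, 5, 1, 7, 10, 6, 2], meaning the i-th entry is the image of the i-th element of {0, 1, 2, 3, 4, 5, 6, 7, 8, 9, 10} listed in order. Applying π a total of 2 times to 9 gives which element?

1

Tracing 9 → 6 → … returns to 9 after 4 steps, so 9 lies in a 4-cycle (0 9 6 1).
Advancing 2 steps from 9: 9 → 6 → 1.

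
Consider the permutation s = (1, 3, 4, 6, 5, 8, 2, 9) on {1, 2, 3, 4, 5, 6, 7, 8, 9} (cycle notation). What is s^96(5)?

5

5 lies in the 8-cycle (1, 3, 4, 6, 5, 8, 2, 9).
Powers repeat with period 8 on this cycle, and 96 mod 8 = 0, so s^96(5) = s^0(5).
So s^96(5) = 5.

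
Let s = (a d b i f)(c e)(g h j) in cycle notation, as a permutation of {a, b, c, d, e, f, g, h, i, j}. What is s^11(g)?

g lies in the 3-cycle (g h j).
On a 3-cycle, s^3 is the identity, so s^11 = s^2 there (11 ≡ 2 mod 3).
Advancing 2 steps from g: g → h → j.

j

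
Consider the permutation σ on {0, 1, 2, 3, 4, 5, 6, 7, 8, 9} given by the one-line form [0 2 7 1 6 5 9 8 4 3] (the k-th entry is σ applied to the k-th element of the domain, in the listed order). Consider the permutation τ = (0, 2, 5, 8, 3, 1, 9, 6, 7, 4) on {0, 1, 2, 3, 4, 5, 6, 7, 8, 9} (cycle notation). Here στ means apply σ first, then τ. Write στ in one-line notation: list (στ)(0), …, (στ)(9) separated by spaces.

(στ)(x) = τ(σ(x)). Computing each image: τ(σ(0)) = τ(0) = 2, τ(σ(1)) = τ(2) = 5, τ(σ(2)) = τ(7) = 4, τ(σ(3)) = τ(1) = 9, τ(σ(4)) = τ(6) = 7, τ(σ(5)) = τ(5) = 8, τ(σ(6)) = τ(9) = 6, τ(σ(7)) = τ(8) = 3, τ(σ(8)) = τ(4) = 0, τ(σ(9)) = τ(3) = 1.
Hence στ = [2 5 4 9 7 8 6 3 0 1].

2 5 4 9 7 8 6 3 0 1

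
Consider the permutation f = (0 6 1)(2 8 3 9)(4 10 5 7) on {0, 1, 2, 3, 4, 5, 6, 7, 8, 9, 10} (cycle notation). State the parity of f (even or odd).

The cycle lengths are 4, 4, 3.
A cycle is odd iff its length is even; f has 2 even-length cycles, so sgn(f) = (−1)^2 and f is even.

even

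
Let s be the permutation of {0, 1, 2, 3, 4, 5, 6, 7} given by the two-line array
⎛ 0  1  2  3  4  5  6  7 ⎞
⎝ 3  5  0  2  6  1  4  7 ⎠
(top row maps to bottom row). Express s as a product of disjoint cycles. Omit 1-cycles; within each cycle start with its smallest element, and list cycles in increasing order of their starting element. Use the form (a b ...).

(0 3 2)(1 5)(4 6)

Iterating s from 0 gives 0 → 3 → 2 → 0; that is the 3-cycle (0 3 2).
Repeating from the next unused element and collecting all non-trivial cycles gives (0 3 2)(1 5)(4 6).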